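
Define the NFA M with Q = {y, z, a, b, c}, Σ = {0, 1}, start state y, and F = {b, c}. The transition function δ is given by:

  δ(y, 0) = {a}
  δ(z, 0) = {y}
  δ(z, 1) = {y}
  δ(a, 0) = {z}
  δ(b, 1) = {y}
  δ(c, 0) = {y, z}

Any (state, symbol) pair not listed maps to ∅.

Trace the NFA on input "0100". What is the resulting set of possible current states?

Start in {y}.
Read '0': y→{a}; now {a}.
Read '1': a→∅; now ∅.
The set is empty and remains empty for the remaining 2 symbols.

∅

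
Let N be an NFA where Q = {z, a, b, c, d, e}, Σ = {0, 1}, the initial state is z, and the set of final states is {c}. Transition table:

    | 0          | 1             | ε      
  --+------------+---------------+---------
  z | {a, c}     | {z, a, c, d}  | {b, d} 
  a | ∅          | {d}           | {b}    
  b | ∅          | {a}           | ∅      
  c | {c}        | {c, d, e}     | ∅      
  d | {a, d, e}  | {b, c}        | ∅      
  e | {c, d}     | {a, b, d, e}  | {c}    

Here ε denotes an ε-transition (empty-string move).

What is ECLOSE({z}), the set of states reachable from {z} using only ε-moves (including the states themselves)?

{z, b, d}

Begin with {z}.
ε-move z → b; add b.
ε-move z → d; add d.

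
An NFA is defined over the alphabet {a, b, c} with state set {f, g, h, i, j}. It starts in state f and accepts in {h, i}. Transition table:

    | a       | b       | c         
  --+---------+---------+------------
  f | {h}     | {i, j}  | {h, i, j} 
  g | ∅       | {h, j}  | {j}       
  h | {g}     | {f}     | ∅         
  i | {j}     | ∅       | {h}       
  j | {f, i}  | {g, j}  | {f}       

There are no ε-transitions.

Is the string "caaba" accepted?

Start in {f}.
Read 'c': f→{h, i, j}; now {h, i, j}.
Read 'a': h→{g}, i→{j}, j→{f, i}; now {f, g, i, j}.
Read 'a': f→{h}, g→∅, i→{j}, j→{f, i}; now {f, h, i, j}.
Read 'b': f→{i, j}, h→{f}, i→∅, j→{g, j}; now {f, g, i, j}.
Read 'a': f→{h}, g→∅, i→{j}, j→{f, i}; now {f, h, i, j}.
The final set {f, h, i, j} contains the accepting states h, i.

Yes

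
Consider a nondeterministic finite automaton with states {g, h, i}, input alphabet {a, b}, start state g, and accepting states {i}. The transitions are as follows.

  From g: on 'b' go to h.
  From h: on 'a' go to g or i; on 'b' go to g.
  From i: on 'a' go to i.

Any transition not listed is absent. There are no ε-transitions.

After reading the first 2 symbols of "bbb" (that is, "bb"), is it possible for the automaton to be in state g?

Yes

Start in {g}.
Read 'b': g→{h}; now {h}.
Read 'b': h→{g}; now {g}.
State g is in {g}.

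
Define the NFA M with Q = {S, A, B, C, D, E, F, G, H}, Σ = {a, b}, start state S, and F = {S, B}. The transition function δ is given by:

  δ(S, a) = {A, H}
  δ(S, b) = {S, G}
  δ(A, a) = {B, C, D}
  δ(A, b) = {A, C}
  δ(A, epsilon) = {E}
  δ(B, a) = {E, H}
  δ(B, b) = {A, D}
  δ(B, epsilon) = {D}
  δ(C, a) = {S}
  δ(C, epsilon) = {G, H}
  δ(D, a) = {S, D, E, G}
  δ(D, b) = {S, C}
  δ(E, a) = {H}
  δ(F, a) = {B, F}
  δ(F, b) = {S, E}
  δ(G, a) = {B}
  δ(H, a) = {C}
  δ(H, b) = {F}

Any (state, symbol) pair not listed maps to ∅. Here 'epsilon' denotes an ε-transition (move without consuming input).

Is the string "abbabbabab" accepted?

Yes

Start in {S}.
Read 'a': S→{A, H}; union {A, H}; ε-closure = {A, E, H}.
Read 'b': A→{A, C}, E→∅, H→{F}; union {A, C, F}; ε-closure = {A, C, E, F, G, H}.
Read 'b': A→{A, C}, C→∅, E→∅, F→{S, E}, G→∅, H→{F}; union {S, A, C, E, F}; ε-closure = {S, A, C, E, F, G, H}.
Read 'a': S→{A, H}, A→{B, C, D}, C→{S}, E→{H}, F→{B, F}, G→{B}, H→{C}; union {S, A, B, C, D, F, H}; ε-closure = {S, A, B, C, D, E, F, G, H}.
Read 'b': S→{S, G}, A→{A, C}, B→{A, D}, C→∅, D→{S, C}, E→∅, F→{S, E}, G→∅, H→{F}; union {S, A, C, D, E, F, G}; ε-closure = {S, A, C, D, E, F, G, H}.
Read 'b': S→{S, G}, A→{A, C}, C→∅, D→{S, C}, E→∅, F→{S, E}, G→∅, H→{F}; union {S, A, C, E, F, G}; ε-closure = {S, A, C, E, F, G, H}.
Read 'a': S→{A, H}, A→{B, C, D}, C→{S}, E→{H}, F→{B, F}, G→{B}, H→{C}; union {S, A, B, C, D, F, H}; ε-closure = {S, A, B, C, D, E, F, G, H}.
Read 'b': S→{S, G}, A→{A, C}, B→{A, D}, C→∅, D→{S, C}, E→∅, F→{S, E}, G→∅, H→{F}; union {S, A, C, D, E, F, G}; ε-closure = {S, A, C, D, E, F, G, H}.
Read 'a': S→{A, H}, A→{B, C, D}, C→{S}, D→{S, D, E, G}, E→{H}, F→{B, F}, G→{B}, H→{C}; now {S, A, B, C, D, E, F, G, H}.
Read 'b': S→{S, G}, A→{A, C}, B→{A, D}, C→∅, D→{S, C}, E→∅, F→{S, E}, G→∅, H→{F}; union {S, A, C, D, E, F, G}; ε-closure = {S, A, C, D, E, F, G, H}.
The final set {S, A, C, D, E, F, G, H} contains the accepting state S.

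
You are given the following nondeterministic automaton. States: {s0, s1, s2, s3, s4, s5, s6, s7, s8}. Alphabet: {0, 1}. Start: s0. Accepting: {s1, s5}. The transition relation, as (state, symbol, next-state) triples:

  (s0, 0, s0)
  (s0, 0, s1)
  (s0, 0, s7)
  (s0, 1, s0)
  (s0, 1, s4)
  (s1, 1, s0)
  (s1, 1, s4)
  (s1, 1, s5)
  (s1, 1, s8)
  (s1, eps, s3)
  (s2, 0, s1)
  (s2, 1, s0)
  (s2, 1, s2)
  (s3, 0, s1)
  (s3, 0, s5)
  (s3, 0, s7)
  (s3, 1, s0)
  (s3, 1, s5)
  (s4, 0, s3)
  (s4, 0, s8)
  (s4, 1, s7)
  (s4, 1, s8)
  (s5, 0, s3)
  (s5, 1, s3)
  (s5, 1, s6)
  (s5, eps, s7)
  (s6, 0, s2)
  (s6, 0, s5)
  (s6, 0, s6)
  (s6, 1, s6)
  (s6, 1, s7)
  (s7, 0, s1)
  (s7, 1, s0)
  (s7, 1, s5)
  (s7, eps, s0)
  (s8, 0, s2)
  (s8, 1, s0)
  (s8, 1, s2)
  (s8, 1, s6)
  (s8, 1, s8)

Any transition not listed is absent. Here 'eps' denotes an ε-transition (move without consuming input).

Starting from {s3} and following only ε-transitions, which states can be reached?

{s3}

Begin with {s3}.
No ε-moves leave this set, so the closure equals the set itself.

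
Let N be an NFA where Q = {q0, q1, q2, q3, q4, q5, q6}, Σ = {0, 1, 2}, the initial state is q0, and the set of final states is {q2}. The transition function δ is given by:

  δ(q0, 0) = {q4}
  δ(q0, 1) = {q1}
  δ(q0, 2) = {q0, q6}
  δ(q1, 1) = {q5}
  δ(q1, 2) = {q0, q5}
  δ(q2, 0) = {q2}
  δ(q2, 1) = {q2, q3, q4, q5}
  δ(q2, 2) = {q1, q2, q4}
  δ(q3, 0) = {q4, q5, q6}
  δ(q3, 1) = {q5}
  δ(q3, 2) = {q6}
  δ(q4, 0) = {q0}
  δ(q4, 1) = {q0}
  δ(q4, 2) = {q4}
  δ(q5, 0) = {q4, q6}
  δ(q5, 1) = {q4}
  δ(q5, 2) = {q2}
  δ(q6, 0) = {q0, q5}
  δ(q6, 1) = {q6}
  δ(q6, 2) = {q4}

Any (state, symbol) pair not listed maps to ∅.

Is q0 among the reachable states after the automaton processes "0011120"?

Start in {q0}.
Read '0': q0→{q4}; now {q4}.
Read '0': q4→{q0}; now {q0}.
Read '1': q0→{q1}; now {q1}.
Read '1': q1→{q5}; now {q5}.
Read '1': q5→{q4}; now {q4}.
Read '2': q4→{q4}; now {q4}.
Read '0': q4→{q0}; now {q0}.
State q0 is in {q0}.

Yes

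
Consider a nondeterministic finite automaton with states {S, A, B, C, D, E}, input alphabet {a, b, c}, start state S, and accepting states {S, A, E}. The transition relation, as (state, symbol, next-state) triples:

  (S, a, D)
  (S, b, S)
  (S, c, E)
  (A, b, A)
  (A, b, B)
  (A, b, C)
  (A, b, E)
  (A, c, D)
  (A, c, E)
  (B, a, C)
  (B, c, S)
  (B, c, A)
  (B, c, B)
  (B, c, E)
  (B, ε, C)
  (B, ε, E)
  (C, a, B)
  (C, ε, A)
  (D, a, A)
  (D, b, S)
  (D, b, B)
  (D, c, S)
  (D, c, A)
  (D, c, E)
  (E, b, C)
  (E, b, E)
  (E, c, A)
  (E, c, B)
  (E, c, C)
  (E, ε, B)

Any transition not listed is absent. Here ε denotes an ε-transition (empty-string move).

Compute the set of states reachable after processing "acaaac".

{S, A, B, C, D, E}

Start in {S}.
Read 'a': {S} → {D}.
Read 'c': {D} → {S, A, B, C, E}.
Read 'a': {S, A, B, C, E} → {A, B, C, D, E}.
Read 'a': {A, B, C, D, E} → {A, B, C, E}.
Read 'a': {A, B, C, E} → {A, B, C, E}.
Read 'c': {A, B, C, E} → {S, A, B, C, D, E}.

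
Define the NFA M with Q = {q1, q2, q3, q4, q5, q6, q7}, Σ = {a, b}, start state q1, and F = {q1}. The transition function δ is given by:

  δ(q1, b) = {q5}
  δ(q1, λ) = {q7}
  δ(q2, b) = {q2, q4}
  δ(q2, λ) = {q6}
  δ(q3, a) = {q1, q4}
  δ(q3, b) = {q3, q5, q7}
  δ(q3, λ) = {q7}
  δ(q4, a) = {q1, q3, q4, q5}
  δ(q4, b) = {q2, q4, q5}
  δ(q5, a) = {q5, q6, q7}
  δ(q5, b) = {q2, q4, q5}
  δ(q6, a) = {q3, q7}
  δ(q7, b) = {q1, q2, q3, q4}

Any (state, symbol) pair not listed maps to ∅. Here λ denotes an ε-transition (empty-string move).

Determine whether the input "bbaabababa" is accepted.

Yes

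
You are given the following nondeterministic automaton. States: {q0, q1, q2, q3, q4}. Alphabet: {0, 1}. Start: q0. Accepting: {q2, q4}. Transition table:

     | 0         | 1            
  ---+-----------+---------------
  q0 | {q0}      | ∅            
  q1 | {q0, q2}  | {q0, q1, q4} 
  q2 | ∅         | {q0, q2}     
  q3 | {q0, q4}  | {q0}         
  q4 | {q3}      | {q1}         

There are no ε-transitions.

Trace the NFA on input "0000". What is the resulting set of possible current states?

Start in {q0}.
Read '0': q0→{q0}; now {q0}.
Read '0': q0→{q0}; now {q0}.
Read '0': q0→{q0}; now {q0}.
Read '0': q0→{q0}; now {q0}.

{q0}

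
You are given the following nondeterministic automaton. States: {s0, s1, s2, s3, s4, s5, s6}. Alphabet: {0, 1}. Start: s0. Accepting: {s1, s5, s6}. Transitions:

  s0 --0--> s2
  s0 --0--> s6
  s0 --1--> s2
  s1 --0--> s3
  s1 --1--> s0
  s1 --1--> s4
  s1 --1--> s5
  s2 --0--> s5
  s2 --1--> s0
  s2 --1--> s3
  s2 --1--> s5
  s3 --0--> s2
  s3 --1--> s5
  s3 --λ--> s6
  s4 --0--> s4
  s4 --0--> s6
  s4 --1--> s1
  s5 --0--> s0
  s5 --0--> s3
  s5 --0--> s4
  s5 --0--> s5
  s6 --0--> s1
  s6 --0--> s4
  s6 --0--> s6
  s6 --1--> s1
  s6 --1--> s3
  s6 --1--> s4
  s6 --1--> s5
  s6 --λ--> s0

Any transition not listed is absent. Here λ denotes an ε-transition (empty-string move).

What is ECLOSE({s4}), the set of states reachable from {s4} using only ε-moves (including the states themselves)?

Begin with {s4}.
No ε-moves leave this set, so the closure equals the set itself.

{s4}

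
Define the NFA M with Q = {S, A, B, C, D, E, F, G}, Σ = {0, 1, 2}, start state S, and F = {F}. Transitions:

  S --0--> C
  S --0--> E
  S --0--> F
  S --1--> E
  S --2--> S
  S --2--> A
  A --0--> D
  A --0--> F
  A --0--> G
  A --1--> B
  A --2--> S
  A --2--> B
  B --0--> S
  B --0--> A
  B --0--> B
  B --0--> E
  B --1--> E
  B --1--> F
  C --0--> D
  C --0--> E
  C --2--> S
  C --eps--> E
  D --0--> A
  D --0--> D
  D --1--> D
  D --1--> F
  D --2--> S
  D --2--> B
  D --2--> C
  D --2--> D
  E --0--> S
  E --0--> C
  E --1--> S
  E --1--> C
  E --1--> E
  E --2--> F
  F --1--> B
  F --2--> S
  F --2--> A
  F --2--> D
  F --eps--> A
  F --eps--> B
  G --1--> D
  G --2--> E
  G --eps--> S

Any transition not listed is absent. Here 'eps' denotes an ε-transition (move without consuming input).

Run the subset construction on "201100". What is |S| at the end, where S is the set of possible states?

Start in {S}.
Read '2': {S} → {S, A}.
Read '0': {S, A} → {S, A, B, C, D, E, F, G}.
Read '1': {S, A, B, C, D, E, F, G} → {S, A, B, C, D, E, F}.
Read '1': {S, A, B, C, D, E, F} → {S, A, B, C, D, E, F}.
Read '0': {S, A, B, C, D, E, F} → {S, A, B, C, D, E, F, G}.
Read '0': {S, A, B, C, D, E, F, G} → {S, A, B, C, D, E, F, G}.
That set has 8 states.

8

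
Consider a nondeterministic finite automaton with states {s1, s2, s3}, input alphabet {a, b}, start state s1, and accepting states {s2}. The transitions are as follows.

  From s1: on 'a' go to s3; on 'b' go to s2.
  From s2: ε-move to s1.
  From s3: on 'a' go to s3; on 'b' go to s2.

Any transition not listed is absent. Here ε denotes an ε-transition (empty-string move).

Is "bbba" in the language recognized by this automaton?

Start in {s1}.
Read 'b': s1→{s2}; union {s2}; ε-closure = {s1, s2}.
Read 'b': s1→{s2}, s2→∅; union {s2}; ε-closure = {s1, s2}.
Read 'b': s1→{s2}, s2→∅; union {s2}; ε-closure = {s1, s2}.
Read 'a': s1→{s3}, s2→∅; now {s3}.
The final set {s3} contains no accepting state.

No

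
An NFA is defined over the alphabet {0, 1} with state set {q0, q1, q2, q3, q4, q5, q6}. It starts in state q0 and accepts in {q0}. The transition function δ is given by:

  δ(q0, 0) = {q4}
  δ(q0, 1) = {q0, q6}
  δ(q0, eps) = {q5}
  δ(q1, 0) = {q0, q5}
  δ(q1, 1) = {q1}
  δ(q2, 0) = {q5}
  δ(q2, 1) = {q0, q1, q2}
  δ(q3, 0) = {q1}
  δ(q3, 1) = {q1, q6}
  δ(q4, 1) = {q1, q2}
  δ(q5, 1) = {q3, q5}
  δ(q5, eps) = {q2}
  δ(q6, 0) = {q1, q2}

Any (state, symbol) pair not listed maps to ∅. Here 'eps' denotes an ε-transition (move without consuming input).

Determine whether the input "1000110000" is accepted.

No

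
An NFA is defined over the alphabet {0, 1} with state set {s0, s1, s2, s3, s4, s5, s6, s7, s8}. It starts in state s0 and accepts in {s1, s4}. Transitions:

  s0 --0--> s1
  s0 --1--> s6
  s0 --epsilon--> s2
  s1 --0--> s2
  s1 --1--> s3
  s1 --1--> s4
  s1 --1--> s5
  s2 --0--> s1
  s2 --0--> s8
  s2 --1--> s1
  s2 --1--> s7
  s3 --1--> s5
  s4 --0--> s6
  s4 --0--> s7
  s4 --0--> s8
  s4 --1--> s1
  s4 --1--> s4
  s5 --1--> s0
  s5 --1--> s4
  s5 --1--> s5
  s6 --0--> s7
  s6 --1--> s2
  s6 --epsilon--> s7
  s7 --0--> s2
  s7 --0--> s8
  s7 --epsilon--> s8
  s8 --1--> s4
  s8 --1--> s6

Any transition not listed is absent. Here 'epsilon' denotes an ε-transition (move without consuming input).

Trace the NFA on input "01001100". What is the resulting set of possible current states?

Start: ε-closure({s0}) = {s0, s2}.
Read '0': s0→{s1}, s2→{s1, s8}; now {s1, s8}.
Read '1': s1→{s3, s4, s5}, s8→{s4, s6}; union {s3, s4, s5, s6}; ε-closure = {s3, s4, s5, s6, s7, s8}.
Read '0': s3→∅, s4→{s6, s7, s8}, s5→∅, s6→{s7}, s7→{s2, s8}, s8→∅; now {s2, s6, s7, s8}.
Read '0': s2→{s1, s8}, s6→{s7}, s7→{s2, s8}, s8→∅; now {s1, s2, s7, s8}.
Read '1': s1→{s3, s4, s5}, s2→{s1, s7}, s7→∅, s8→{s4, s6}; union {s1, s3, s4, s5, s6, s7}; ε-closure = {s1, s3, s4, s5, s6, s7, s8}.
Read '1': s1→{s3, s4, s5}, s3→{s5}, s4→{s1, s4}, s5→{s0, s4, s5}, s6→{s2}, s7→∅, s8→{s4, s6}; union {s0, s1, s2, s3, s4, s5, s6}; ε-closure = {s0, s1, s2, s3, s4, s5, s6, s7, s8}.
Read '0': s0→{s1}, s1→{s2}, s2→{s1, s8}, s3→∅, s4→{s6, s7, s8}, s5→∅, s6→{s7}, s7→{s2, s8}, s8→∅; now {s1, s2, s6, s7, s8}.
Read '0': s1→{s2}, s2→{s1, s8}, s6→{s7}, s7→{s2, s8}, s8→∅; now {s1, s2, s7, s8}.

{s1, s2, s7, s8}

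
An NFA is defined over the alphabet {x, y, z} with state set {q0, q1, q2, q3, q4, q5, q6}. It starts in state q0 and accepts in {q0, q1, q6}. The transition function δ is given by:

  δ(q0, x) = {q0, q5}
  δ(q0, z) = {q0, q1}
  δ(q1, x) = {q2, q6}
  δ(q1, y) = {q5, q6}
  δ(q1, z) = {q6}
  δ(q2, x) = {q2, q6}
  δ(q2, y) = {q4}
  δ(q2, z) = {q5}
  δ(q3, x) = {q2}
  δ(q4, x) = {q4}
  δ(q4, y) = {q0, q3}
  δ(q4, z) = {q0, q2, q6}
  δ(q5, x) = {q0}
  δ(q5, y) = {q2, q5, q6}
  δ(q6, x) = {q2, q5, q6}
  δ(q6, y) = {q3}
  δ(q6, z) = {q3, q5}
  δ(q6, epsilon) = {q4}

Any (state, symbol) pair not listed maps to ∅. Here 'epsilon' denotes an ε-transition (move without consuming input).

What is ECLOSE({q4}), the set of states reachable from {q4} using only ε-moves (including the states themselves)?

Begin with {q4}.
No ε-moves leave this set, so the closure equals the set itself.

{q4}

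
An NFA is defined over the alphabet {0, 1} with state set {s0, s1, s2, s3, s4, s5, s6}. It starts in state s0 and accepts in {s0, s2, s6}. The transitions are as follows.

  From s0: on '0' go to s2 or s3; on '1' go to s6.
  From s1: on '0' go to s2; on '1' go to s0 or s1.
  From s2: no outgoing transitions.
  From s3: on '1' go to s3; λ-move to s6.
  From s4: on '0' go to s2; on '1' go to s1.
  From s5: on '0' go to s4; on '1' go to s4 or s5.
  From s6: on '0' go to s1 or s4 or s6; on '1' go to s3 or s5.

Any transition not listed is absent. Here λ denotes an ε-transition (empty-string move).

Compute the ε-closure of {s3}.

{s3, s6}

Begin with {s3}.
ε-move s3 → s6; add s6.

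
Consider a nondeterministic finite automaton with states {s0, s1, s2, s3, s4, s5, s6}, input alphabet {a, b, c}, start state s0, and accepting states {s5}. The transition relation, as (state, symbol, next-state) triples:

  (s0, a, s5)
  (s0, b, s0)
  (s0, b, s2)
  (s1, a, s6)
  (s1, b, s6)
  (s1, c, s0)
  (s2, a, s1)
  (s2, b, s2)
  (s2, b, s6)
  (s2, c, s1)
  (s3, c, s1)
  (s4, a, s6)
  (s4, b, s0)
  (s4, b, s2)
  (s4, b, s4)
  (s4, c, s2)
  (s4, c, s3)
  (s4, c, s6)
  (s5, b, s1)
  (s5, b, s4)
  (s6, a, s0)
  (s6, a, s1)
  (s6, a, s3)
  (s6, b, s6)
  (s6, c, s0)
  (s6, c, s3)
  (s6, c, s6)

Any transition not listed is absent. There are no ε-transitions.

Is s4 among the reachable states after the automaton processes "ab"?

Yes

Start in {s0}.
Read 'a': {s0} → {s5}.
Read 'b': {s5} → {s1, s4}.
State s4 is in {s1, s4}.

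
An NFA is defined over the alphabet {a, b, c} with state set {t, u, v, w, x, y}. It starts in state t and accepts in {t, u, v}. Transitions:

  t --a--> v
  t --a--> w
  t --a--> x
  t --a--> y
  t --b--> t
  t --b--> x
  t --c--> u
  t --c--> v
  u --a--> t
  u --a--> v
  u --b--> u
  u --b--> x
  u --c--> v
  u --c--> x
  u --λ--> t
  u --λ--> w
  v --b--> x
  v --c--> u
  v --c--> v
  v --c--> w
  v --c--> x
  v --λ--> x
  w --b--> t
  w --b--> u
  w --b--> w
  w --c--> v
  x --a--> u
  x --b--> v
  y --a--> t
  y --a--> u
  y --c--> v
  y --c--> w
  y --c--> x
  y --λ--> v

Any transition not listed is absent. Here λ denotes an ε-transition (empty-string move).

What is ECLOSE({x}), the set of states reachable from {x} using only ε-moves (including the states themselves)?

Begin with {x}.
No ε-moves leave this set, so the closure equals the set itself.

{x}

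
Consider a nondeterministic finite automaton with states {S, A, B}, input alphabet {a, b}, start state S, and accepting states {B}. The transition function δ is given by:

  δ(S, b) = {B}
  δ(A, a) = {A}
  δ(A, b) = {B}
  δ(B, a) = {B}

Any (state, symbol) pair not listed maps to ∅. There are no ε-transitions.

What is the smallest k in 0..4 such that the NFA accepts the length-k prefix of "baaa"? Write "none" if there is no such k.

1

Start in {S}.
Read 'b': {S} → {B}.
None of the earlier sets intersect F, but {B} does.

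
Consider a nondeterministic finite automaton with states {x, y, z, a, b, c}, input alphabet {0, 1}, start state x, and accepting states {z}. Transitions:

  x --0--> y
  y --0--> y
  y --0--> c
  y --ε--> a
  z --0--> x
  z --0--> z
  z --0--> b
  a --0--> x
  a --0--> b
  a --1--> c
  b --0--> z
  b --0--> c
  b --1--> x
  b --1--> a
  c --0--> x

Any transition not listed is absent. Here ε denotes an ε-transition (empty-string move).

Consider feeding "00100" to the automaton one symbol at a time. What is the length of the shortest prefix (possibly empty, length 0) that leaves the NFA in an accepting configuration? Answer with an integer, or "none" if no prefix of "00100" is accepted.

Start in {x}.
Read '0': x→{y}; union {y}; ε-closure = {y, a}.
Read '0': y→{y, c}, a→{x, b}; union {x, y, b, c}; ε-closure = {x, y, a, b, c}.
Read '1': x→∅, y→∅, a→{c}, b→{x, a}, c→∅; now {x, a, c}.
Read '0': x→{y}, a→{x, b}, c→{x}; union {x, y, b}; ε-closure = {x, y, a, b}.
Read '0': x→{y}, y→{y, c}, a→{x, b}, b→{z, c}; union {x, y, z, b, c}; ε-closure = {x, y, z, a, b, c}.
None of the earlier sets intersect F, but {x, y, z, a, b, c} does.

5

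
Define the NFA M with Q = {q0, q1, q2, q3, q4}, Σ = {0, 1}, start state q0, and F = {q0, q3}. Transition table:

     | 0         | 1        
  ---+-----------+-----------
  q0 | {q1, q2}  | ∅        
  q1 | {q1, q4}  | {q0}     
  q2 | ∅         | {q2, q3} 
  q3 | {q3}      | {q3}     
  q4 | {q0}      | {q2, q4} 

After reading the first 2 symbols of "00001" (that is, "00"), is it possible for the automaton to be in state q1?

Yes

Start in {q0}.
Read '0': q0→{q1, q2}; now {q1, q2}.
Read '0': q1→{q1, q4}, q2→∅; now {q1, q4}.
State q1 is in {q1, q4}.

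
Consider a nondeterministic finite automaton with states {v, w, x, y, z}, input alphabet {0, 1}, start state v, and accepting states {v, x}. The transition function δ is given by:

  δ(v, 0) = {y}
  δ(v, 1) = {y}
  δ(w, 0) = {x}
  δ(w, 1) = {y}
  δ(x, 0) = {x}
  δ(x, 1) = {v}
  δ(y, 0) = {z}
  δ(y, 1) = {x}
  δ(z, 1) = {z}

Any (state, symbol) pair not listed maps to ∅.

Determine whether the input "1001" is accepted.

No

Start in {v}.
Read '1': {v} → {y}.
Read '0': {y} → {z}.
Read '0': {z} → ∅.
The set is empty and remains empty for the remaining 1 symbol.
The final set ∅ contains no accepting state.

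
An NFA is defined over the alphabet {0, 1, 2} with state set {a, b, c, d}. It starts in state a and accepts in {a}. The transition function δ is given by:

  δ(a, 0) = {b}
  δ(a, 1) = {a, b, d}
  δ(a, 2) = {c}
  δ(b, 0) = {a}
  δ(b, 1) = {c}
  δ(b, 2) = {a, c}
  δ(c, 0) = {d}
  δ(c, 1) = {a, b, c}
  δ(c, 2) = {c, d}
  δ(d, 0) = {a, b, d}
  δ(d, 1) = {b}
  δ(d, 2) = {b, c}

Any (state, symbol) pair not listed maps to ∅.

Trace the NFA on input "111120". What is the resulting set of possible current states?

Start in {a}.
Read '1': a→{a, b, d}; now {a, b, d}.
Read '1': a→{a, b, d}, b→{c}, d→{b}; now {a, b, c, d}.
Read '1': a→{a, b, d}, b→{c}, c→{a, b, c}, d→{b}; now {a, b, c, d}.
Read '1': a→{a, b, d}, b→{c}, c→{a, b, c}, d→{b}; now {a, b, c, d}.
Read '2': a→{c}, b→{a, c}, c→{c, d}, d→{b, c}; now {a, b, c, d}.
Read '0': a→{b}, b→{a}, c→{d}, d→{a, b, d}; now {a, b, d}.

{a, b, d}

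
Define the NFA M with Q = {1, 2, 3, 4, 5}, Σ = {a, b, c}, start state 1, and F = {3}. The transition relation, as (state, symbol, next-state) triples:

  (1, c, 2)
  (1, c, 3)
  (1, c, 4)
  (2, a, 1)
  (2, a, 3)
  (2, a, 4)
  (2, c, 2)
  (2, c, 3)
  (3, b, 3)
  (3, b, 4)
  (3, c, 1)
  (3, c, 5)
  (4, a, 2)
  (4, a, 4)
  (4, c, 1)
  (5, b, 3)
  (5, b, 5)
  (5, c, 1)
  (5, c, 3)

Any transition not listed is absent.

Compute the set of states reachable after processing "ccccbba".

Start in {1}.
Read 'c': {1} → {2, 3, 4}.
Read 'c': {2, 3, 4} → {1, 2, 3, 5}.
Read 'c': {1, 2, 3, 5} → {1, 2, 3, 4, 5}.
Read 'c': {1, 2, 3, 4, 5} → {1, 2, 3, 4, 5}.
Read 'b': {1, 2, 3, 4, 5} → {3, 4, 5}.
Read 'b': {3, 4, 5} → {3, 4, 5}.
Read 'a': {3, 4, 5} → {2, 4}.

{2, 4}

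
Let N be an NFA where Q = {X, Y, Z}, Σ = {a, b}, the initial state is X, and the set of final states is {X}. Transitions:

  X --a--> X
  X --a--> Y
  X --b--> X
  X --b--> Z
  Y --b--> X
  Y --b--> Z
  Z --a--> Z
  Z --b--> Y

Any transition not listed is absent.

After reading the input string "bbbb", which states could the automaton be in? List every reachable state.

Start in {X}.
Read 'b': X→{X, Z}; now {X, Z}.
Read 'b': X→{X, Z}, Z→{Y}; now {X, Y, Z}.
Read 'b': X→{X, Z}, Y→{X, Z}, Z→{Y}; now {X, Y, Z}.
Read 'b': X→{X, Z}, Y→{X, Z}, Z→{Y}; now {X, Y, Z}.

{X, Y, Z}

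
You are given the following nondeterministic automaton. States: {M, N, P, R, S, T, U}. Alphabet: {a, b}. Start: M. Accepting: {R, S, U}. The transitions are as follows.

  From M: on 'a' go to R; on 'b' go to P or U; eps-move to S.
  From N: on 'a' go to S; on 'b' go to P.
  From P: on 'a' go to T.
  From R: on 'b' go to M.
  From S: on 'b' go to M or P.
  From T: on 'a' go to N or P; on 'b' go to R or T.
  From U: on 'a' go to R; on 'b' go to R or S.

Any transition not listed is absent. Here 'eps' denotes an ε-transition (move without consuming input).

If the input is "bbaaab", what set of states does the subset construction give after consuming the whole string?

Start: ε-closure({M}) = {M, S}.
Read 'b': {M, S} → {M, P, S, U}.
Read 'b': {M, P, S, U} → {M, P, R, S, U}.
Read 'a': {M, P, R, S, U} → {R, T}.
Read 'a': {R, T} → {N, P}.
Read 'a': {N, P} → {S, T}.
Read 'b': {S, T} → {M, P, R, S, T}.

{M, P, R, S, T}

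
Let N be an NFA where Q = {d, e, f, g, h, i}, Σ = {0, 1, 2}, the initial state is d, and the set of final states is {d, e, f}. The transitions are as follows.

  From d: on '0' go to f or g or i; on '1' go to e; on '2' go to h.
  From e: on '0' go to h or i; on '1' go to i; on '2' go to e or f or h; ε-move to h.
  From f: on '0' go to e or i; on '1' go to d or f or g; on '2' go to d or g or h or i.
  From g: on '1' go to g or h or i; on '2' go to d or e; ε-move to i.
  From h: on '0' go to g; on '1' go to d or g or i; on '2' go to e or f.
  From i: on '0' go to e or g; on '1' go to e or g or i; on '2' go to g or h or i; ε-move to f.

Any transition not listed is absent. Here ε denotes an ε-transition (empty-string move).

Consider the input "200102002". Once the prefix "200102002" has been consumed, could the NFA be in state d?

Start in {d}.
Read '2': {d} → {h}.
Read '0': {h} → {f, g, i}.
Read '0': {f, g, i} → {e, f, g, h, i}.
Read '1': {e, f, g, h, i} → {d, e, f, g, h, i}.
Read '0': {d, e, f, g, h, i} → {e, f, g, h, i}.
Read '2': {e, f, g, h, i} → {d, e, f, g, h, i}.
Read '0': {d, e, f, g, h, i} → {e, f, g, h, i}.
Read '0': {e, f, g, h, i} → {e, f, g, h, i}.
Read '2': {e, f, g, h, i} → {d, e, f, g, h, i}.
State d is in {d, e, f, g, h, i}.

Yes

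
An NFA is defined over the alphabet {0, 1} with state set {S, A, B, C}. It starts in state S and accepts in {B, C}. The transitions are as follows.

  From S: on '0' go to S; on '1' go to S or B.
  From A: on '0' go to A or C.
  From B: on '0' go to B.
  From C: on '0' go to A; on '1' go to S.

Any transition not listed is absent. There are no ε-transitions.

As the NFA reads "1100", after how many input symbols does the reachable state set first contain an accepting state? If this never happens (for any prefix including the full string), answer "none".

1

Start in {S}.
Read '1': {S} → {S, B}.
None of the earlier sets intersect F, but {S, B} does.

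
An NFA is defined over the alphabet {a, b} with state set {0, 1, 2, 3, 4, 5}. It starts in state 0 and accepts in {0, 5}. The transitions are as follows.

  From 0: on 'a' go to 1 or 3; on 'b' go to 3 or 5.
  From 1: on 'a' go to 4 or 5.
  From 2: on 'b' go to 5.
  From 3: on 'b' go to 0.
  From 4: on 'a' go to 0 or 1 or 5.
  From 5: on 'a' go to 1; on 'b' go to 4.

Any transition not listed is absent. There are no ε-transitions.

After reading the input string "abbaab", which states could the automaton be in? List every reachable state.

{4}

Start in {0}.
Read 'a': {0} → {1, 3}.
Read 'b': {1, 3} → {0}.
Read 'b': {0} → {3, 5}.
Read 'a': {3, 5} → {1}.
Read 'a': {1} → {4, 5}.
Read 'b': {4, 5} → {4}.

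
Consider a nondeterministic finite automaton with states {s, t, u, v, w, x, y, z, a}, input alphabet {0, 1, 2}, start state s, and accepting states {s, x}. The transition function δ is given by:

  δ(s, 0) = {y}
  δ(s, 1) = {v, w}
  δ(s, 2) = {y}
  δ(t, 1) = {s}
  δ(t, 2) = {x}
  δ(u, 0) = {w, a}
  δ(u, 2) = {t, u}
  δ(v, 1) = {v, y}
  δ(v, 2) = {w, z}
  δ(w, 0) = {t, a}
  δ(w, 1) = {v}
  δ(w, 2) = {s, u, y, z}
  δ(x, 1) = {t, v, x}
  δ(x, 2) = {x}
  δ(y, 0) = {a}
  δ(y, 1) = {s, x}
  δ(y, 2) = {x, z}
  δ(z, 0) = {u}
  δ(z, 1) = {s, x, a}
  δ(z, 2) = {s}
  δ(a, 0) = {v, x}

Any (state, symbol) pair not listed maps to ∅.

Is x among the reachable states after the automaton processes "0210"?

Start in {s}.
Read '0': {s} → {y}.
Read '2': {y} → {x, z}.
Read '1': {x, z} → {s, t, v, x, a}.
Read '0': {s, t, v, x, a} → {v, x, y}.
State x is in {v, x, y}.

Yes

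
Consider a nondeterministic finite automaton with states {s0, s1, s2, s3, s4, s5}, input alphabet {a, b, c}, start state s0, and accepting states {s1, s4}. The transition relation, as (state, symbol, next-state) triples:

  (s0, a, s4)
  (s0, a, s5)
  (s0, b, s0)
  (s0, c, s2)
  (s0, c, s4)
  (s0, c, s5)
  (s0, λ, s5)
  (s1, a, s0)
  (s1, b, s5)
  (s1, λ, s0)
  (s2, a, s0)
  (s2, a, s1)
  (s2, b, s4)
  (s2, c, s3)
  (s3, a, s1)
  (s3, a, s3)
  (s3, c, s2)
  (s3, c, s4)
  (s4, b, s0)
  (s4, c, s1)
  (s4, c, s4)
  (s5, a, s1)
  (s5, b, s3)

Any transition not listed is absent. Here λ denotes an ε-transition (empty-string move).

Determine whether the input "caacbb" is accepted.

Start: ε-closure({s0}) = {s0, s5}.
Read 'c': s0→{s2, s4, s5}, s5→∅; now {s2, s4, s5}.
Read 'a': s2→{s0, s1}, s4→∅, s5→{s1}; union {s0, s1}; ε-closure = {s0, s1, s5}.
Read 'a': s0→{s4, s5}, s1→{s0}, s5→{s1}; now {s0, s1, s4, s5}.
Read 'c': s0→{s2, s4, s5}, s1→∅, s4→{s1, s4}, s5→∅; union {s1, s2, s4, s5}; ε-closure = {s0, s1, s2, s4, s5}.
Read 'b': s0→{s0}, s1→{s5}, s2→{s4}, s4→{s0}, s5→{s3}; now {s0, s3, s4, s5}.
Read 'b': s0→{s0}, s3→∅, s4→{s0}, s5→{s3}; union {s0, s3}; ε-closure = {s0, s3, s5}.
The final set {s0, s3, s5} contains no accepting state.

No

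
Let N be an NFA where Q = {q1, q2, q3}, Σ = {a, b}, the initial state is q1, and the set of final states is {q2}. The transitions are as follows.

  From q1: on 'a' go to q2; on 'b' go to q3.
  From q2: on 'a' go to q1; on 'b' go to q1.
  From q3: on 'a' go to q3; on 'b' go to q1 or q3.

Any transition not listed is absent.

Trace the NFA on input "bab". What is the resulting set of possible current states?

{q1, q3}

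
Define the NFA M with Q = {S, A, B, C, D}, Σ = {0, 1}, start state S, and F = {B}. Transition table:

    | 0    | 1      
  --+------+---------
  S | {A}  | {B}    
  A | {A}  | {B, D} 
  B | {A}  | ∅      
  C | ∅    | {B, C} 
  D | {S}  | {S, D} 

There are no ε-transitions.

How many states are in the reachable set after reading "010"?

2

Start in {S}.
Read '0': S→{A}; now {A}.
Read '1': A→{B, D}; now {B, D}.
Read '0': B→{A}, D→{S}; now {S, A}.
That set has 2 states.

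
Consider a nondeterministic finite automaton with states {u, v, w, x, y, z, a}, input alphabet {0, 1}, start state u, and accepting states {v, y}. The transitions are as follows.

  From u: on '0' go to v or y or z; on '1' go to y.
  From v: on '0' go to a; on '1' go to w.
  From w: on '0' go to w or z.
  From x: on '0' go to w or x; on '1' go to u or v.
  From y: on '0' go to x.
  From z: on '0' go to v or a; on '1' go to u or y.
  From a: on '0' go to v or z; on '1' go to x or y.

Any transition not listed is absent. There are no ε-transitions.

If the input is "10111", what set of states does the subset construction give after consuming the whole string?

∅

Start in {u}.
Read '1': {u} → {y}.
Read '0': {y} → {x}.
Read '1': {x} → {u, v}.
Read '1': {u, v} → {w, y}.
Read '1': {w, y} → ∅.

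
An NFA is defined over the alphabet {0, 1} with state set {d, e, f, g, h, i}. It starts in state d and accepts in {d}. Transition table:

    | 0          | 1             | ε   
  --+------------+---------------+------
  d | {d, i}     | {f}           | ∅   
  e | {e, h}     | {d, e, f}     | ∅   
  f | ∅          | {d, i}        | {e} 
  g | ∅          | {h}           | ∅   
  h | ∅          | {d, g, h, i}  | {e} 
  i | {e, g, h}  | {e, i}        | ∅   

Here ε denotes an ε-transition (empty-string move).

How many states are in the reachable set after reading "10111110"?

5

Start in {d}.
Read '1': d→{f}; union {f}; ε-closure = {e, f}.
Read '0': e→{e, h}, f→∅; now {e, h}.
Read '1': e→{d, e, f}, h→{d, g, h, i}; now {d, e, f, g, h, i}.
Read '1': d→{f}, e→{d, e, f}, f→{d, i}, g→{h}, h→{d, g, h, i}, i→{e, i}; now {d, e, f, g, h, i}.
Read '1': d→{f}, e→{d, e, f}, f→{d, i}, g→{h}, h→{d, g, h, i}, i→{e, i}; now {d, e, f, g, h, i}.
Read '1': d→{f}, e→{d, e, f}, f→{d, i}, g→{h}, h→{d, g, h, i}, i→{e, i}; now {d, e, f, g, h, i}.
Read '1': d→{f}, e→{d, e, f}, f→{d, i}, g→{h}, h→{d, g, h, i}, i→{e, i}; now {d, e, f, g, h, i}.
Read '0': d→{d, i}, e→{e, h}, f→∅, g→∅, h→∅, i→{e, g, h}; now {d, e, g, h, i}.
That set has 5 states.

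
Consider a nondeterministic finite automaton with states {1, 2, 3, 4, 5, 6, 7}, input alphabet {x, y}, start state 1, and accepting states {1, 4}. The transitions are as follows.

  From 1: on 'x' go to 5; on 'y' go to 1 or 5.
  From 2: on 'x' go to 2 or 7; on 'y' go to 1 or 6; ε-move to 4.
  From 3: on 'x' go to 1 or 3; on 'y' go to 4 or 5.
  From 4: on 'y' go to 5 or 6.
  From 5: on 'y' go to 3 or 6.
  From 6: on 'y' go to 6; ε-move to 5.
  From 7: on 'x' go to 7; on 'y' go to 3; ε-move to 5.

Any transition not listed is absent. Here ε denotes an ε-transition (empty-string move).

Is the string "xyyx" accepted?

Start in {1}.
Read 'x': 1→{5}; now {5}.
Read 'y': 5→{3, 6}; union {3, 6}; ε-closure = {3, 5, 6}.
Read 'y': 3→{4, 5}, 5→{3, 6}, 6→{6}; now {3, 4, 5, 6}.
Read 'x': 3→{1, 3}, 4→∅, 5→∅, 6→∅; now {1, 3}.
The final set {1, 3} contains the accepting state 1.

Yes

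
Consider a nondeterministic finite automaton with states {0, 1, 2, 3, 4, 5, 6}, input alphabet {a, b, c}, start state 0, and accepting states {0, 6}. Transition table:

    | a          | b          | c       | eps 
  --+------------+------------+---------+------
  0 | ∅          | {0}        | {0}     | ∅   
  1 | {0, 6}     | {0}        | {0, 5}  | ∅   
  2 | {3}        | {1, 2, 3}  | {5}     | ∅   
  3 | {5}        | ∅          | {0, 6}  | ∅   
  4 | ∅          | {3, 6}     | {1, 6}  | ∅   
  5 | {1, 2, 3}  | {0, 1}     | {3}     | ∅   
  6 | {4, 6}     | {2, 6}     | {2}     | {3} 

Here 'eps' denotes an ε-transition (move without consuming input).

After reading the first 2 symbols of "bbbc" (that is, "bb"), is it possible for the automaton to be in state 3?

No

Start in {0}.
Read 'b': {0} → {0}.
Read 'b': {0} → {0}.
State 3 is not in {0}.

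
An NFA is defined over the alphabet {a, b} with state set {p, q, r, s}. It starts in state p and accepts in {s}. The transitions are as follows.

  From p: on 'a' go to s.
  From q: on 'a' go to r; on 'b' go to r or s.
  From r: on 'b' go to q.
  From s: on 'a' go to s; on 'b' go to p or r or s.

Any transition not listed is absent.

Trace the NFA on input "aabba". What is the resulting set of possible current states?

Start in {p}.
Read 'a': {p} → {s}.
Read 'a': {s} → {s}.
Read 'b': {s} → {p, r, s}.
Read 'b': {p, r, s} → {p, q, r, s}.
Read 'a': {p, q, r, s} → {r, s}.

{r, s}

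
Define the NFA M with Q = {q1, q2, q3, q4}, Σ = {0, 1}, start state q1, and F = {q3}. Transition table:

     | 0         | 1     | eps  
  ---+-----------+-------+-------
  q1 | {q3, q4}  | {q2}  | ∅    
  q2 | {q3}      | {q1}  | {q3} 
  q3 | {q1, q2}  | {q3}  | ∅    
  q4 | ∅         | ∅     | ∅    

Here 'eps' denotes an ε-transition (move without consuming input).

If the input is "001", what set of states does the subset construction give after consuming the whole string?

Start in {q1}.
Read '0': {q1} → {q3, q4}.
Read '0': {q3, q4} → {q1, q2, q3}.
Read '1': {q1, q2, q3} → {q1, q2, q3}.

{q1, q2, q3}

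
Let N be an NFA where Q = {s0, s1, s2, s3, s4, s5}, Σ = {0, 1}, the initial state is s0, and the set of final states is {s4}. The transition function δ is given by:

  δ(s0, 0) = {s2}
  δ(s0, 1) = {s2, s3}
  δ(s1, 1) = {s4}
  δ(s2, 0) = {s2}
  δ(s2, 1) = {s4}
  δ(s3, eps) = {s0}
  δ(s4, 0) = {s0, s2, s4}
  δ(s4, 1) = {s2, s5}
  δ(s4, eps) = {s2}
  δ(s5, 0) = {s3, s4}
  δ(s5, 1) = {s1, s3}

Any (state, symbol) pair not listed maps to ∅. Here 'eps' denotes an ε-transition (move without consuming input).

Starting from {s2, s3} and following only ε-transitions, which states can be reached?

{s0, s2, s3}

Begin with {s2, s3}.
ε-move s3 → s0; add s0.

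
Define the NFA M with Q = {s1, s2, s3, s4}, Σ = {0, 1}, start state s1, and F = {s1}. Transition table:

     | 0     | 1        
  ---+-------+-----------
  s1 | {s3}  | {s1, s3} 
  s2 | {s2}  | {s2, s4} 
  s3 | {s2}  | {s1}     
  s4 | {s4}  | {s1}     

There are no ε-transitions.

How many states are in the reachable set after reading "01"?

Start in {s1}.
Read '0': {s1} → {s3}.
Read '1': {s3} → {s1}.
That set has 1 state.

1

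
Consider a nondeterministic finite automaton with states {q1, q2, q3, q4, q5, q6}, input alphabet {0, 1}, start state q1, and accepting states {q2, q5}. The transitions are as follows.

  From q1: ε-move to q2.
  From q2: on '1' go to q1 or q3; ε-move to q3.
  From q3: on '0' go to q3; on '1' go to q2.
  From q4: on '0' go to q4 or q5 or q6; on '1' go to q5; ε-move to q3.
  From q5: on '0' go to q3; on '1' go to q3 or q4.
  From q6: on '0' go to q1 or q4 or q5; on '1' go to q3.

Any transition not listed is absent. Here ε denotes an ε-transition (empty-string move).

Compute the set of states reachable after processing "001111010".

{q3}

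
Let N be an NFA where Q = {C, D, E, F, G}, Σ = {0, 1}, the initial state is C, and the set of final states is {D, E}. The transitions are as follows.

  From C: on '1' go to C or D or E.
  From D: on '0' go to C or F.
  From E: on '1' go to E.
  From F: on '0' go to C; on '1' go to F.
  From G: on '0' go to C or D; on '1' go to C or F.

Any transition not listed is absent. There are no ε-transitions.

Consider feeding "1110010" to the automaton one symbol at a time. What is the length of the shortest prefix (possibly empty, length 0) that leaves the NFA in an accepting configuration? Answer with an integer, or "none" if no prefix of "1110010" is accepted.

1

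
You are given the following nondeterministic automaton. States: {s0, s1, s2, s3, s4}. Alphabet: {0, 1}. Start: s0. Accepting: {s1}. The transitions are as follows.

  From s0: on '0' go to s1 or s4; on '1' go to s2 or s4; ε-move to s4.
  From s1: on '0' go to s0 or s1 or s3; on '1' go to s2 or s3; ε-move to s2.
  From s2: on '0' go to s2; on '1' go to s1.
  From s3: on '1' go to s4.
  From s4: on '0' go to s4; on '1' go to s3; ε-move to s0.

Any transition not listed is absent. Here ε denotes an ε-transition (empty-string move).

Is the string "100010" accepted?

Yes

Start: ε-closure({s0}) = {s0, s4}.
Read '1': s0→{s2, s4}, s4→{s3}; union {s2, s3, s4}; ε-closure = {s0, s2, s3, s4}.
Read '0': s0→{s1, s4}, s2→{s2}, s3→∅, s4→{s4}; union {s1, s2, s4}; ε-closure = {s0, s1, s2, s4}.
Read '0': s0→{s1, s4}, s1→{s0, s1, s3}, s2→{s2}, s4→{s4}; now {s0, s1, s2, s3, s4}.
Read '0': s0→{s1, s4}, s1→{s0, s1, s3}, s2→{s2}, s3→∅, s4→{s4}; now {s0, s1, s2, s3, s4}.
Read '1': s0→{s2, s4}, s1→{s2, s3}, s2→{s1}, s3→{s4}, s4→{s3}; union {s1, s2, s3, s4}; ε-closure = {s0, s1, s2, s3, s4}.
Read '0': s0→{s1, s4}, s1→{s0, s1, s3}, s2→{s2}, s3→∅, s4→{s4}; now {s0, s1, s2, s3, s4}.
The final set {s0, s1, s2, s3, s4} contains the accepting state s1.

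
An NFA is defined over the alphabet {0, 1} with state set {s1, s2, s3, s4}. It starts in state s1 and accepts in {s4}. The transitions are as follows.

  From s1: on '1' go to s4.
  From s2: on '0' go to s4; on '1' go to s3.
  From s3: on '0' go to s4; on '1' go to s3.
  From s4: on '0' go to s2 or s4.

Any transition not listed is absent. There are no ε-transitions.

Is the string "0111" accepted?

Start in {s1}.
Read '0': s1→∅; now ∅.
The set is empty and remains empty for the remaining 3 symbols.
The final set ∅ contains no accepting state.

No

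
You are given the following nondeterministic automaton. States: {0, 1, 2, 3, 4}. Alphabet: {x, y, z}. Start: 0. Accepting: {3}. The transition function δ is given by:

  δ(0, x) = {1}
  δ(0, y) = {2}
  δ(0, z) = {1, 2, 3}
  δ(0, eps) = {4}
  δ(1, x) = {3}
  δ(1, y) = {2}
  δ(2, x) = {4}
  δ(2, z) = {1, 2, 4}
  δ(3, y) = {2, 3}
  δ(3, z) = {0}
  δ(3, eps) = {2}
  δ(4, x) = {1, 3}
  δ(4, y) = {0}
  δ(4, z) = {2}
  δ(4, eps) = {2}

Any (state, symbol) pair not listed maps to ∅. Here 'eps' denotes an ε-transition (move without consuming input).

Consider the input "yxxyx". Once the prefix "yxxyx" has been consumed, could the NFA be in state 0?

No

Start: ε-closure({0}) = {0, 2, 4}.
Read 'y': 0→{2}, 2→∅, 4→{0}; union {0, 2}; ε-closure = {0, 2, 4}.
Read 'x': 0→{1}, 2→{4}, 4→{1, 3}; union {1, 3, 4}; ε-closure = {1, 2, 3, 4}.
Read 'x': 1→{3}, 2→{4}, 3→∅, 4→{1, 3}; union {1, 3, 4}; ε-closure = {1, 2, 3, 4}.
Read 'y': 1→{2}, 2→∅, 3→{2, 3}, 4→{0}; union {0, 2, 3}; ε-closure = {0, 2, 3, 4}.
Read 'x': 0→{1}, 2→{4}, 3→∅, 4→{1, 3}; union {1, 3, 4}; ε-closure = {1, 2, 3, 4}.
State 0 is not in {1, 2, 3, 4}.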